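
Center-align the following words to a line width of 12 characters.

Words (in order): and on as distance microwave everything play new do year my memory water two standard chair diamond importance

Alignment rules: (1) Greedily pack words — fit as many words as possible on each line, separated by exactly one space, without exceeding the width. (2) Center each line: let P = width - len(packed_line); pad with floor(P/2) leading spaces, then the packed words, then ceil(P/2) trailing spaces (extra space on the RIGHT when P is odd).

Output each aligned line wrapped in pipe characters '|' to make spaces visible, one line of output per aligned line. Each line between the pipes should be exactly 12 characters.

Answer: | and on as  |
|  distance  |
| microwave  |
| everything |
|play new do |
|  year my   |
|memory water|
|two standard|
|   chair    |
|  diamond   |
| importance |

Derivation:
Line 1: ['and', 'on', 'as'] (min_width=9, slack=3)
Line 2: ['distance'] (min_width=8, slack=4)
Line 3: ['microwave'] (min_width=9, slack=3)
Line 4: ['everything'] (min_width=10, slack=2)
Line 5: ['play', 'new', 'do'] (min_width=11, slack=1)
Line 6: ['year', 'my'] (min_width=7, slack=5)
Line 7: ['memory', 'water'] (min_width=12, slack=0)
Line 8: ['two', 'standard'] (min_width=12, slack=0)
Line 9: ['chair'] (min_width=5, slack=7)
Line 10: ['diamond'] (min_width=7, slack=5)
Line 11: ['importance'] (min_width=10, slack=2)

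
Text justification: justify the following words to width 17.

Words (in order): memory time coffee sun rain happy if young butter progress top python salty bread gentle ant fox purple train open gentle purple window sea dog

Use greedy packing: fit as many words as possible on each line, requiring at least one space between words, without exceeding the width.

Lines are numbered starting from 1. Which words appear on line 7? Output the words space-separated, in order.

Answer: fox purple train

Derivation:
Line 1: ['memory', 'time'] (min_width=11, slack=6)
Line 2: ['coffee', 'sun', 'rain'] (min_width=15, slack=2)
Line 3: ['happy', 'if', 'young'] (min_width=14, slack=3)
Line 4: ['butter', 'progress'] (min_width=15, slack=2)
Line 5: ['top', 'python', 'salty'] (min_width=16, slack=1)
Line 6: ['bread', 'gentle', 'ant'] (min_width=16, slack=1)
Line 7: ['fox', 'purple', 'train'] (min_width=16, slack=1)
Line 8: ['open', 'gentle'] (min_width=11, slack=6)
Line 9: ['purple', 'window', 'sea'] (min_width=17, slack=0)
Line 10: ['dog'] (min_width=3, slack=14)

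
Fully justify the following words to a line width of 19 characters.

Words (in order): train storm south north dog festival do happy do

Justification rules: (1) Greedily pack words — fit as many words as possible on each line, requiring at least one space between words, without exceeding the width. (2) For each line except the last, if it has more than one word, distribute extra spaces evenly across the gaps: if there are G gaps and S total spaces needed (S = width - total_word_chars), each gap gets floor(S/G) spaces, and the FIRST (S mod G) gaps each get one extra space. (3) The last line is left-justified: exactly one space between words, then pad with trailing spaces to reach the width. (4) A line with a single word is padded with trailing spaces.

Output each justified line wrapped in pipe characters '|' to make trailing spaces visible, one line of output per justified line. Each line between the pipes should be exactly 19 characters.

Line 1: ['train', 'storm', 'south'] (min_width=17, slack=2)
Line 2: ['north', 'dog', 'festival'] (min_width=18, slack=1)
Line 3: ['do', 'happy', 'do'] (min_width=11, slack=8)

Answer: |train  storm  south|
|north  dog festival|
|do happy do        |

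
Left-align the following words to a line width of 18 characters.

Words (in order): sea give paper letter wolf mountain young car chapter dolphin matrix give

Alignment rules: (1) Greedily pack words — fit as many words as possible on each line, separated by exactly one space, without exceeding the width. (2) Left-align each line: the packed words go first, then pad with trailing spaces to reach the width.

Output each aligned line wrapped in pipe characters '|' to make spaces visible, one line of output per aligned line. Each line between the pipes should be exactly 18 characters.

Answer: |sea give paper    |
|letter wolf       |
|mountain young car|
|chapter dolphin   |
|matrix give       |

Derivation:
Line 1: ['sea', 'give', 'paper'] (min_width=14, slack=4)
Line 2: ['letter', 'wolf'] (min_width=11, slack=7)
Line 3: ['mountain', 'young', 'car'] (min_width=18, slack=0)
Line 4: ['chapter', 'dolphin'] (min_width=15, slack=3)
Line 5: ['matrix', 'give'] (min_width=11, slack=7)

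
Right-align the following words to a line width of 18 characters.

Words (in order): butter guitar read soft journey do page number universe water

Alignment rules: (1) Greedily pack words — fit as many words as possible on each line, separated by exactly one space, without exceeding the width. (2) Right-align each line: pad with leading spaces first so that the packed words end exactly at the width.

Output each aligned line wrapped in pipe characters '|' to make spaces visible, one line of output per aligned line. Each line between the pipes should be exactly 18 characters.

Line 1: ['butter', 'guitar', 'read'] (min_width=18, slack=0)
Line 2: ['soft', 'journey', 'do'] (min_width=15, slack=3)
Line 3: ['page', 'number'] (min_width=11, slack=7)
Line 4: ['universe', 'water'] (min_width=14, slack=4)

Answer: |butter guitar read|
|   soft journey do|
|       page number|
|    universe water|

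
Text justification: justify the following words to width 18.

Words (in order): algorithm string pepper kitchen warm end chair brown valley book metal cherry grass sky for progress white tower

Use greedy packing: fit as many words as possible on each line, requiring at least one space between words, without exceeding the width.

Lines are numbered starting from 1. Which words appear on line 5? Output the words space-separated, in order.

Answer: metal cherry grass

Derivation:
Line 1: ['algorithm', 'string'] (min_width=16, slack=2)
Line 2: ['pepper', 'kitchen'] (min_width=14, slack=4)
Line 3: ['warm', 'end', 'chair'] (min_width=14, slack=4)
Line 4: ['brown', 'valley', 'book'] (min_width=17, slack=1)
Line 5: ['metal', 'cherry', 'grass'] (min_width=18, slack=0)
Line 6: ['sky', 'for', 'progress'] (min_width=16, slack=2)
Line 7: ['white', 'tower'] (min_width=11, slack=7)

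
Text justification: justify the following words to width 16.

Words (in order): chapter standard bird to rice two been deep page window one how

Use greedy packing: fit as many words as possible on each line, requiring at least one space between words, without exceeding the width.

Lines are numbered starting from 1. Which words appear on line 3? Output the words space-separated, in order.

Line 1: ['chapter', 'standard'] (min_width=16, slack=0)
Line 2: ['bird', 'to', 'rice', 'two'] (min_width=16, slack=0)
Line 3: ['been', 'deep', 'page'] (min_width=14, slack=2)
Line 4: ['window', 'one', 'how'] (min_width=14, slack=2)

Answer: been deep page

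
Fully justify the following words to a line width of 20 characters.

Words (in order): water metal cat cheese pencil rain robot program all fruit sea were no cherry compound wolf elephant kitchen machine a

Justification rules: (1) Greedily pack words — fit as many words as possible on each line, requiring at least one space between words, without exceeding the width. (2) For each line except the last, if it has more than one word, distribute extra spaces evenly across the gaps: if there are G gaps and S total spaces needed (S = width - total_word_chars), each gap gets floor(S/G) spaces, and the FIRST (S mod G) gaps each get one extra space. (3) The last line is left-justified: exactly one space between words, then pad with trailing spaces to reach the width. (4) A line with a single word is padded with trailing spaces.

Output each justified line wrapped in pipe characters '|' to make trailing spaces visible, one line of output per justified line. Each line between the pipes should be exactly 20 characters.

Answer: |water    metal   cat|
|cheese  pencil  rain|
|robot   program  all|
|fruit  sea  were  no|
|cherry compound wolf|
|elephant     kitchen|
|machine a           |

Derivation:
Line 1: ['water', 'metal', 'cat'] (min_width=15, slack=5)
Line 2: ['cheese', 'pencil', 'rain'] (min_width=18, slack=2)
Line 3: ['robot', 'program', 'all'] (min_width=17, slack=3)
Line 4: ['fruit', 'sea', 'were', 'no'] (min_width=17, slack=3)
Line 5: ['cherry', 'compound', 'wolf'] (min_width=20, slack=0)
Line 6: ['elephant', 'kitchen'] (min_width=16, slack=4)
Line 7: ['machine', 'a'] (min_width=9, slack=11)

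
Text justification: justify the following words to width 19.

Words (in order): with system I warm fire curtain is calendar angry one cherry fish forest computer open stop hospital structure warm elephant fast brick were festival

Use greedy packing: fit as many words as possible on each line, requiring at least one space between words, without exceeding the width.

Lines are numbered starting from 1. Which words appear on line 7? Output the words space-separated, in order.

Answer: warm elephant fast

Derivation:
Line 1: ['with', 'system', 'I', 'warm'] (min_width=18, slack=1)
Line 2: ['fire', 'curtain', 'is'] (min_width=15, slack=4)
Line 3: ['calendar', 'angry', 'one'] (min_width=18, slack=1)
Line 4: ['cherry', 'fish', 'forest'] (min_width=18, slack=1)
Line 5: ['computer', 'open', 'stop'] (min_width=18, slack=1)
Line 6: ['hospital', 'structure'] (min_width=18, slack=1)
Line 7: ['warm', 'elephant', 'fast'] (min_width=18, slack=1)
Line 8: ['brick', 'were', 'festival'] (min_width=19, slack=0)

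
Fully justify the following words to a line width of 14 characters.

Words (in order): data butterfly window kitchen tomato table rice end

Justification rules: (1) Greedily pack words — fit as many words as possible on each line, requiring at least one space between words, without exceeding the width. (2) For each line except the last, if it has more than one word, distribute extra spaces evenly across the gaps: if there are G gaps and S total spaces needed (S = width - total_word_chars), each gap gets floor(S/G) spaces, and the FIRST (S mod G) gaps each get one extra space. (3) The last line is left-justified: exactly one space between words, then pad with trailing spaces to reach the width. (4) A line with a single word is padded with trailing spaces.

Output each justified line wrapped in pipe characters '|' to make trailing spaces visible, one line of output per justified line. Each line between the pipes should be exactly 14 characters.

Line 1: ['data', 'butterfly'] (min_width=14, slack=0)
Line 2: ['window', 'kitchen'] (min_width=14, slack=0)
Line 3: ['tomato', 'table'] (min_width=12, slack=2)
Line 4: ['rice', 'end'] (min_width=8, slack=6)

Answer: |data butterfly|
|window kitchen|
|tomato   table|
|rice end      |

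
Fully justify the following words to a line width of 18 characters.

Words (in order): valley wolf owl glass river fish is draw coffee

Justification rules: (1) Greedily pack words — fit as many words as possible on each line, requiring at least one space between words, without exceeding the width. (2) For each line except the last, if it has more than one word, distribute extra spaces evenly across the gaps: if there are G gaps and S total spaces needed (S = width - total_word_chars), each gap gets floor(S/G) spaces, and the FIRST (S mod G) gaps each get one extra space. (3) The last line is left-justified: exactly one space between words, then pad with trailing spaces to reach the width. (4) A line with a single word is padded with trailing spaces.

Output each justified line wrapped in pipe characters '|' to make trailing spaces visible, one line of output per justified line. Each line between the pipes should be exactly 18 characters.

Answer: |valley   wolf  owl|
|glass  river  fish|
|is draw coffee    |

Derivation:
Line 1: ['valley', 'wolf', 'owl'] (min_width=15, slack=3)
Line 2: ['glass', 'river', 'fish'] (min_width=16, slack=2)
Line 3: ['is', 'draw', 'coffee'] (min_width=14, slack=4)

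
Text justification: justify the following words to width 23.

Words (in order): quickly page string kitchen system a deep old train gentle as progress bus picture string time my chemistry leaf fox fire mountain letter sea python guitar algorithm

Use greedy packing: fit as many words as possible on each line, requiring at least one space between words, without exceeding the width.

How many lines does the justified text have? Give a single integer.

Answer: 8

Derivation:
Line 1: ['quickly', 'page', 'string'] (min_width=19, slack=4)
Line 2: ['kitchen', 'system', 'a', 'deep'] (min_width=21, slack=2)
Line 3: ['old', 'train', 'gentle', 'as'] (min_width=19, slack=4)
Line 4: ['progress', 'bus', 'picture'] (min_width=20, slack=3)
Line 5: ['string', 'time', 'my'] (min_width=14, slack=9)
Line 6: ['chemistry', 'leaf', 'fox', 'fire'] (min_width=23, slack=0)
Line 7: ['mountain', 'letter', 'sea'] (min_width=19, slack=4)
Line 8: ['python', 'guitar', 'algorithm'] (min_width=23, slack=0)
Total lines: 8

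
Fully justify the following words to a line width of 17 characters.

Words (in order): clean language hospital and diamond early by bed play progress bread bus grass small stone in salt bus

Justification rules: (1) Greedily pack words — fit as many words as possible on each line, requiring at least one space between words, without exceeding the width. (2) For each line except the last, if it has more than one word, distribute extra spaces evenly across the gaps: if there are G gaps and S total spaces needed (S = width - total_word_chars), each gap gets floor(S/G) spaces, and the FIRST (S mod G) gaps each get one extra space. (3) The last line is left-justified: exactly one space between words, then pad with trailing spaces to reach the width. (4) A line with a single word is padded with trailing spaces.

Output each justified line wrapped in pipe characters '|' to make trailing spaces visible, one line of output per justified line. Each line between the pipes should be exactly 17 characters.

Line 1: ['clean', 'language'] (min_width=14, slack=3)
Line 2: ['hospital', 'and'] (min_width=12, slack=5)
Line 3: ['diamond', 'early', 'by'] (min_width=16, slack=1)
Line 4: ['bed', 'play', 'progress'] (min_width=17, slack=0)
Line 5: ['bread', 'bus', 'grass'] (min_width=15, slack=2)
Line 6: ['small', 'stone', 'in'] (min_width=14, slack=3)
Line 7: ['salt', 'bus'] (min_width=8, slack=9)

Answer: |clean    language|
|hospital      and|
|diamond  early by|
|bed play progress|
|bread  bus  grass|
|small   stone  in|
|salt bus         |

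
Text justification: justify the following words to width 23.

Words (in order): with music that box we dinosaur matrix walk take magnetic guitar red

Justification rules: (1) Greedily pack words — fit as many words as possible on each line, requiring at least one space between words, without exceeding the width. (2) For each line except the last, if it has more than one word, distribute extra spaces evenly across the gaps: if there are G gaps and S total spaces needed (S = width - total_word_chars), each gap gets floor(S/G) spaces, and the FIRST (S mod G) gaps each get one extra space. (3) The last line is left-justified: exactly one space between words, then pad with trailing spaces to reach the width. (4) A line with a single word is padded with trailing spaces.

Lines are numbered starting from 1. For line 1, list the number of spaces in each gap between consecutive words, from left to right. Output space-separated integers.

Line 1: ['with', 'music', 'that', 'box', 'we'] (min_width=22, slack=1)
Line 2: ['dinosaur', 'matrix', 'walk'] (min_width=20, slack=3)
Line 3: ['take', 'magnetic', 'guitar'] (min_width=20, slack=3)
Line 4: ['red'] (min_width=3, slack=20)

Answer: 2 1 1 1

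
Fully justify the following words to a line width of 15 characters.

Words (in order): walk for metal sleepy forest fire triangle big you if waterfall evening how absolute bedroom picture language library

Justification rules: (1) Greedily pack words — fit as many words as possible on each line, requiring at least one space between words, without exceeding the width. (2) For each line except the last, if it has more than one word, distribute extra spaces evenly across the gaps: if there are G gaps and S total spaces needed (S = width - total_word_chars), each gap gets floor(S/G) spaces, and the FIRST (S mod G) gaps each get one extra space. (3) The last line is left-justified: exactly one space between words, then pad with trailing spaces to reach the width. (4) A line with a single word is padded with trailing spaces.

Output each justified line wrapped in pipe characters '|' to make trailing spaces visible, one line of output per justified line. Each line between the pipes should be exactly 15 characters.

Answer: |walk  for metal|
|sleepy   forest|
|fire   triangle|
|big    you   if|
|waterfall      |
|evening     how|
|absolute       |
|bedroom picture|
|language       |
|library        |

Derivation:
Line 1: ['walk', 'for', 'metal'] (min_width=14, slack=1)
Line 2: ['sleepy', 'forest'] (min_width=13, slack=2)
Line 3: ['fire', 'triangle'] (min_width=13, slack=2)
Line 4: ['big', 'you', 'if'] (min_width=10, slack=5)
Line 5: ['waterfall'] (min_width=9, slack=6)
Line 6: ['evening', 'how'] (min_width=11, slack=4)
Line 7: ['absolute'] (min_width=8, slack=7)
Line 8: ['bedroom', 'picture'] (min_width=15, slack=0)
Line 9: ['language'] (min_width=8, slack=7)
Line 10: ['library'] (min_width=7, slack=8)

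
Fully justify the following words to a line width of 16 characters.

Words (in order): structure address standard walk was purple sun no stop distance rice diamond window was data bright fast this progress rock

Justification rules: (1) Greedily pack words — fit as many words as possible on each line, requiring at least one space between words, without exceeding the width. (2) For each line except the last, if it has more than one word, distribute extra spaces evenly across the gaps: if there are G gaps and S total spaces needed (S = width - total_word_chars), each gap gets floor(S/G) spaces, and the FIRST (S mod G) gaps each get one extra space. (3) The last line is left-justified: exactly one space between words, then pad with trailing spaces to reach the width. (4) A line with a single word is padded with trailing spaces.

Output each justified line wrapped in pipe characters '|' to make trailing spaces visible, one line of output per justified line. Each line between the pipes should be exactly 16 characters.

Answer: |structure       |
|address standard|
|walk  was purple|
|sun    no   stop|
|distance    rice|
|diamond   window|
|was  data bright|
|fast        this|
|progress rock   |

Derivation:
Line 1: ['structure'] (min_width=9, slack=7)
Line 2: ['address', 'standard'] (min_width=16, slack=0)
Line 3: ['walk', 'was', 'purple'] (min_width=15, slack=1)
Line 4: ['sun', 'no', 'stop'] (min_width=11, slack=5)
Line 5: ['distance', 'rice'] (min_width=13, slack=3)
Line 6: ['diamond', 'window'] (min_width=14, slack=2)
Line 7: ['was', 'data', 'bright'] (min_width=15, slack=1)
Line 8: ['fast', 'this'] (min_width=9, slack=7)
Line 9: ['progress', 'rock'] (min_width=13, slack=3)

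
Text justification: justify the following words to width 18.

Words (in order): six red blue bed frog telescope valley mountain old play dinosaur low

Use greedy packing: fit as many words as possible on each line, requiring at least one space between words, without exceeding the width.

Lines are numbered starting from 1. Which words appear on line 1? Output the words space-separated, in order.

Answer: six red blue bed

Derivation:
Line 1: ['six', 'red', 'blue', 'bed'] (min_width=16, slack=2)
Line 2: ['frog', 'telescope'] (min_width=14, slack=4)
Line 3: ['valley', 'mountain'] (min_width=15, slack=3)
Line 4: ['old', 'play', 'dinosaur'] (min_width=17, slack=1)
Line 5: ['low'] (min_width=3, slack=15)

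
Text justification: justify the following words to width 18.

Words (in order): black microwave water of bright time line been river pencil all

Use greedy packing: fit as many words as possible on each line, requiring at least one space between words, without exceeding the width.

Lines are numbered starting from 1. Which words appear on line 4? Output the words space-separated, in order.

Answer: river pencil all

Derivation:
Line 1: ['black', 'microwave'] (min_width=15, slack=3)
Line 2: ['water', 'of', 'bright'] (min_width=15, slack=3)
Line 3: ['time', 'line', 'been'] (min_width=14, slack=4)
Line 4: ['river', 'pencil', 'all'] (min_width=16, slack=2)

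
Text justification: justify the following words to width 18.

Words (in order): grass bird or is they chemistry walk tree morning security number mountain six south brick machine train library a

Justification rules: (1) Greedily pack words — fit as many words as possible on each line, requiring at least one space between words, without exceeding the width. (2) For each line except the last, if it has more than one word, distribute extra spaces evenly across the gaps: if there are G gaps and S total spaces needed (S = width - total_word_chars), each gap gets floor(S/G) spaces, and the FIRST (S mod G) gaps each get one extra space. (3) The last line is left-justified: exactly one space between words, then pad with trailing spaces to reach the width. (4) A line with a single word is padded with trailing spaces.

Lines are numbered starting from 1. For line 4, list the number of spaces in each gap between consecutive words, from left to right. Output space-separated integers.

Answer: 4

Derivation:
Line 1: ['grass', 'bird', 'or', 'is'] (min_width=16, slack=2)
Line 2: ['they', 'chemistry'] (min_width=14, slack=4)
Line 3: ['walk', 'tree', 'morning'] (min_width=17, slack=1)
Line 4: ['security', 'number'] (min_width=15, slack=3)
Line 5: ['mountain', 'six', 'south'] (min_width=18, slack=0)
Line 6: ['brick', 'machine'] (min_width=13, slack=5)
Line 7: ['train', 'library', 'a'] (min_width=15, slack=3)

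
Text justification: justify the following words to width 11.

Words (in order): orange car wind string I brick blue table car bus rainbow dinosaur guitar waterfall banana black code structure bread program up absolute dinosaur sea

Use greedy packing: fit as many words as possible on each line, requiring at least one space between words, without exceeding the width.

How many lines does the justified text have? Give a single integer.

Answer: 17

Derivation:
Line 1: ['orange', 'car'] (min_width=10, slack=1)
Line 2: ['wind', 'string'] (min_width=11, slack=0)
Line 3: ['I', 'brick'] (min_width=7, slack=4)
Line 4: ['blue', 'table'] (min_width=10, slack=1)
Line 5: ['car', 'bus'] (min_width=7, slack=4)
Line 6: ['rainbow'] (min_width=7, slack=4)
Line 7: ['dinosaur'] (min_width=8, slack=3)
Line 8: ['guitar'] (min_width=6, slack=5)
Line 9: ['waterfall'] (min_width=9, slack=2)
Line 10: ['banana'] (min_width=6, slack=5)
Line 11: ['black', 'code'] (min_width=10, slack=1)
Line 12: ['structure'] (min_width=9, slack=2)
Line 13: ['bread'] (min_width=5, slack=6)
Line 14: ['program', 'up'] (min_width=10, slack=1)
Line 15: ['absolute'] (min_width=8, slack=3)
Line 16: ['dinosaur'] (min_width=8, slack=3)
Line 17: ['sea'] (min_width=3, slack=8)
Total lines: 17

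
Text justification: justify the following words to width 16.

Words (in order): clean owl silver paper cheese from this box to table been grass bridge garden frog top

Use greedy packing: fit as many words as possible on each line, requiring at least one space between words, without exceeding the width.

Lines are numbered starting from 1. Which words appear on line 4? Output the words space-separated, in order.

Answer: table been grass

Derivation:
Line 1: ['clean', 'owl', 'silver'] (min_width=16, slack=0)
Line 2: ['paper', 'cheese'] (min_width=12, slack=4)
Line 3: ['from', 'this', 'box', 'to'] (min_width=16, slack=0)
Line 4: ['table', 'been', 'grass'] (min_width=16, slack=0)
Line 5: ['bridge', 'garden'] (min_width=13, slack=3)
Line 6: ['frog', 'top'] (min_width=8, slack=8)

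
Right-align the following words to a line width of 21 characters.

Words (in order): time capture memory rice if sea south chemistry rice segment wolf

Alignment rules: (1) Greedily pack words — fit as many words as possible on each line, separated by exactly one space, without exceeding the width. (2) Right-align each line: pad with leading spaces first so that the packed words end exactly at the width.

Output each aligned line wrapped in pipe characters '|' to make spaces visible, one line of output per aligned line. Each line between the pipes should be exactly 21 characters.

Line 1: ['time', 'capture', 'memory'] (min_width=19, slack=2)
Line 2: ['rice', 'if', 'sea', 'south'] (min_width=17, slack=4)
Line 3: ['chemistry', 'rice'] (min_width=14, slack=7)
Line 4: ['segment', 'wolf'] (min_width=12, slack=9)

Answer: |  time capture memory|
|    rice if sea south|
|       chemistry rice|
|         segment wolf|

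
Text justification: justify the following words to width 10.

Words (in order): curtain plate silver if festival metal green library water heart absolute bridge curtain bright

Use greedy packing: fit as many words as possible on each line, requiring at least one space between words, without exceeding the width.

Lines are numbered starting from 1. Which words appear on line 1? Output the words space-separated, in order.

Answer: curtain

Derivation:
Line 1: ['curtain'] (min_width=7, slack=3)
Line 2: ['plate'] (min_width=5, slack=5)
Line 3: ['silver', 'if'] (min_width=9, slack=1)
Line 4: ['festival'] (min_width=8, slack=2)
Line 5: ['metal'] (min_width=5, slack=5)
Line 6: ['green'] (min_width=5, slack=5)
Line 7: ['library'] (min_width=7, slack=3)
Line 8: ['water'] (min_width=5, slack=5)
Line 9: ['heart'] (min_width=5, slack=5)
Line 10: ['absolute'] (min_width=8, slack=2)
Line 11: ['bridge'] (min_width=6, slack=4)
Line 12: ['curtain'] (min_width=7, slack=3)
Line 13: ['bright'] (min_width=6, slack=4)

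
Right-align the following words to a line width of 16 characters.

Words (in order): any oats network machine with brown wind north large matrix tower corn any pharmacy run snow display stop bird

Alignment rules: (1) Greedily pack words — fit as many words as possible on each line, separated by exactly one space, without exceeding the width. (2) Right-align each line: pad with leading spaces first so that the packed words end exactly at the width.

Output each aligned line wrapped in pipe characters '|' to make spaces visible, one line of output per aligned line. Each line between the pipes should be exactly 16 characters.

Line 1: ['any', 'oats', 'network'] (min_width=16, slack=0)
Line 2: ['machine', 'with'] (min_width=12, slack=4)
Line 3: ['brown', 'wind', 'north'] (min_width=16, slack=0)
Line 4: ['large', 'matrix'] (min_width=12, slack=4)
Line 5: ['tower', 'corn', 'any'] (min_width=14, slack=2)
Line 6: ['pharmacy', 'run'] (min_width=12, slack=4)
Line 7: ['snow', 'display'] (min_width=12, slack=4)
Line 8: ['stop', 'bird'] (min_width=9, slack=7)

Answer: |any oats network|
|    machine with|
|brown wind north|
|    large matrix|
|  tower corn any|
|    pharmacy run|
|    snow display|
|       stop bird|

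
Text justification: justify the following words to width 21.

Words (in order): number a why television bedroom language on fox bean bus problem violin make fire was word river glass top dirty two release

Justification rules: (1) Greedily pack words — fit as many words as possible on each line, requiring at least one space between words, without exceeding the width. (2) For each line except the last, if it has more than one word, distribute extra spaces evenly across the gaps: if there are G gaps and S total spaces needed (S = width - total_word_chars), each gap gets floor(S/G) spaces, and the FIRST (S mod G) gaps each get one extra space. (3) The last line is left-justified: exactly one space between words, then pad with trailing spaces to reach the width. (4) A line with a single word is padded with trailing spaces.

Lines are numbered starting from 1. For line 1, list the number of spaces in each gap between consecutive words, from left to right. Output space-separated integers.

Line 1: ['number', 'a', 'why'] (min_width=12, slack=9)
Line 2: ['television', 'bedroom'] (min_width=18, slack=3)
Line 3: ['language', 'on', 'fox', 'bean'] (min_width=20, slack=1)
Line 4: ['bus', 'problem', 'violin'] (min_width=18, slack=3)
Line 5: ['make', 'fire', 'was', 'word'] (min_width=18, slack=3)
Line 6: ['river', 'glass', 'top', 'dirty'] (min_width=21, slack=0)
Line 7: ['two', 'release'] (min_width=11, slack=10)

Answer: 6 5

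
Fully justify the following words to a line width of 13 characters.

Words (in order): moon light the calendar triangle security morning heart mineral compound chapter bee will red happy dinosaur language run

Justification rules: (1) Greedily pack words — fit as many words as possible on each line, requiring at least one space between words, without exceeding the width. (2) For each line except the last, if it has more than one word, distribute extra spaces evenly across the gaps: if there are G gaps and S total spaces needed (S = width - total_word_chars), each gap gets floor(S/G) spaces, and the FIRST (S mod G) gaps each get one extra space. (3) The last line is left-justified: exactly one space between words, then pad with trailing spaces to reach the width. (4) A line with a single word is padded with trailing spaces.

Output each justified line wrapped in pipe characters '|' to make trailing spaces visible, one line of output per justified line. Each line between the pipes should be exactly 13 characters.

Line 1: ['moon', 'light'] (min_width=10, slack=3)
Line 2: ['the', 'calendar'] (min_width=12, slack=1)
Line 3: ['triangle'] (min_width=8, slack=5)
Line 4: ['security'] (min_width=8, slack=5)
Line 5: ['morning', 'heart'] (min_width=13, slack=0)
Line 6: ['mineral'] (min_width=7, slack=6)
Line 7: ['compound'] (min_width=8, slack=5)
Line 8: ['chapter', 'bee'] (min_width=11, slack=2)
Line 9: ['will', 'red'] (min_width=8, slack=5)
Line 10: ['happy'] (min_width=5, slack=8)
Line 11: ['dinosaur'] (min_width=8, slack=5)
Line 12: ['language', 'run'] (min_width=12, slack=1)

Answer: |moon    light|
|the  calendar|
|triangle     |
|security     |
|morning heart|
|mineral      |
|compound     |
|chapter   bee|
|will      red|
|happy        |
|dinosaur     |
|language run |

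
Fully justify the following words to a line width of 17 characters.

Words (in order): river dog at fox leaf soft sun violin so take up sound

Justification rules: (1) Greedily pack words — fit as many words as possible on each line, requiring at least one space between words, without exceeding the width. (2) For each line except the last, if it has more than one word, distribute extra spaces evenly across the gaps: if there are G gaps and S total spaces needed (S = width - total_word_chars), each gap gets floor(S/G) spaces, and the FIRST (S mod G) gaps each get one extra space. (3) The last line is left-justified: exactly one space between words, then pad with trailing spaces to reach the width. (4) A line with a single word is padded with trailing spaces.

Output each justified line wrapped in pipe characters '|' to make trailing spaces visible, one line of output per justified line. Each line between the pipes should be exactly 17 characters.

Line 1: ['river', 'dog', 'at', 'fox'] (min_width=16, slack=1)
Line 2: ['leaf', 'soft', 'sun'] (min_width=13, slack=4)
Line 3: ['violin', 'so', 'take', 'up'] (min_width=17, slack=0)
Line 4: ['sound'] (min_width=5, slack=12)

Answer: |river  dog at fox|
|leaf   soft   sun|
|violin so take up|
|sound            |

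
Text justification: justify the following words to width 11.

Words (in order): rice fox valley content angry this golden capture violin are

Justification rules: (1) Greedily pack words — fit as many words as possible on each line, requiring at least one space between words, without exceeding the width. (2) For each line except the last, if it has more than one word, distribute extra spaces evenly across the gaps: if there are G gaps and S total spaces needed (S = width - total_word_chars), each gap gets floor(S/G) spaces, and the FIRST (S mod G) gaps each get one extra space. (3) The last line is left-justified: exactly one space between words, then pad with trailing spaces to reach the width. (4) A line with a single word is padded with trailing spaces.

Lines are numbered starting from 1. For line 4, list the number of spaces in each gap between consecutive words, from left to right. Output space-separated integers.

Line 1: ['rice', 'fox'] (min_width=8, slack=3)
Line 2: ['valley'] (min_width=6, slack=5)
Line 3: ['content'] (min_width=7, slack=4)
Line 4: ['angry', 'this'] (min_width=10, slack=1)
Line 5: ['golden'] (min_width=6, slack=5)
Line 6: ['capture'] (min_width=7, slack=4)
Line 7: ['violin', 'are'] (min_width=10, slack=1)

Answer: 2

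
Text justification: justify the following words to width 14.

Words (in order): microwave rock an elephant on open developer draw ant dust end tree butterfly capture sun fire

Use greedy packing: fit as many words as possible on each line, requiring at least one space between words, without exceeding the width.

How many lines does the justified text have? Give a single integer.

Answer: 8

Derivation:
Line 1: ['microwave', 'rock'] (min_width=14, slack=0)
Line 2: ['an', 'elephant', 'on'] (min_width=14, slack=0)
Line 3: ['open', 'developer'] (min_width=14, slack=0)
Line 4: ['draw', 'ant', 'dust'] (min_width=13, slack=1)
Line 5: ['end', 'tree'] (min_width=8, slack=6)
Line 6: ['butterfly'] (min_width=9, slack=5)
Line 7: ['capture', 'sun'] (min_width=11, slack=3)
Line 8: ['fire'] (min_width=4, slack=10)
Total lines: 8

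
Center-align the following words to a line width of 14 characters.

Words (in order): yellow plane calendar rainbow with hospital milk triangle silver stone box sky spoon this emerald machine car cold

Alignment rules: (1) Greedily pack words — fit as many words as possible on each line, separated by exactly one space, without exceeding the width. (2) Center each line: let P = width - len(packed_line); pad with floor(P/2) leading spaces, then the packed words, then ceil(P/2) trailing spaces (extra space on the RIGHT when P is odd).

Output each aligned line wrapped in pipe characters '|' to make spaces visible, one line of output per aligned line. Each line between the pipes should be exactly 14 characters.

Line 1: ['yellow', 'plane'] (min_width=12, slack=2)
Line 2: ['calendar'] (min_width=8, slack=6)
Line 3: ['rainbow', 'with'] (min_width=12, slack=2)
Line 4: ['hospital', 'milk'] (min_width=13, slack=1)
Line 5: ['triangle'] (min_width=8, slack=6)
Line 6: ['silver', 'stone'] (min_width=12, slack=2)
Line 7: ['box', 'sky', 'spoon'] (min_width=13, slack=1)
Line 8: ['this', 'emerald'] (min_width=12, slack=2)
Line 9: ['machine', 'car'] (min_width=11, slack=3)
Line 10: ['cold'] (min_width=4, slack=10)

Answer: | yellow plane |
|   calendar   |
| rainbow with |
|hospital milk |
|   triangle   |
| silver stone |
|box sky spoon |
| this emerald |
| machine car  |
|     cold     |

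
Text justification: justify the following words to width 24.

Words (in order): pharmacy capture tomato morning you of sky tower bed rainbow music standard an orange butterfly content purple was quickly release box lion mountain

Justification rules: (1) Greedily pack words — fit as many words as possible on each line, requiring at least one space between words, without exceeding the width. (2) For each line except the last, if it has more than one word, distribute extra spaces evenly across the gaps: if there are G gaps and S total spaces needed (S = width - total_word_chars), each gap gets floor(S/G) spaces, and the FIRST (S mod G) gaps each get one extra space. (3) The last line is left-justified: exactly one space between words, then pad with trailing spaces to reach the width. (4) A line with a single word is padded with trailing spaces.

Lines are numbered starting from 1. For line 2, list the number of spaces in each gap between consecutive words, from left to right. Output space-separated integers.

Answer: 1 1 1 1

Derivation:
Line 1: ['pharmacy', 'capture', 'tomato'] (min_width=23, slack=1)
Line 2: ['morning', 'you', 'of', 'sky', 'tower'] (min_width=24, slack=0)
Line 3: ['bed', 'rainbow', 'music'] (min_width=17, slack=7)
Line 4: ['standard', 'an', 'orange'] (min_width=18, slack=6)
Line 5: ['butterfly', 'content', 'purple'] (min_width=24, slack=0)
Line 6: ['was', 'quickly', 'release', 'box'] (min_width=23, slack=1)
Line 7: ['lion', 'mountain'] (min_width=13, slack=11)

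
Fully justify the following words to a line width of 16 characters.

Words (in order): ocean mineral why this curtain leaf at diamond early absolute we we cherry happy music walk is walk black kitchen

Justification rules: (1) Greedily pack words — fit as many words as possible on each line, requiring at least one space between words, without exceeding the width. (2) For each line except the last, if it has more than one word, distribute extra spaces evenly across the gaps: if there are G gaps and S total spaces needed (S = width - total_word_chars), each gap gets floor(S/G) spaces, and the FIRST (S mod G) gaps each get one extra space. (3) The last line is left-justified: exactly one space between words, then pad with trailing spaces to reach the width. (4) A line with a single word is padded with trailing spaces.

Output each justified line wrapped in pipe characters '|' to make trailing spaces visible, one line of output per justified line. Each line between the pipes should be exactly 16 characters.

Answer: |ocean    mineral|
|why this curtain|
|leaf  at diamond|
|early   absolute|
|we   we   cherry|
|happy music walk|
|is   walk  black|
|kitchen         |

Derivation:
Line 1: ['ocean', 'mineral'] (min_width=13, slack=3)
Line 2: ['why', 'this', 'curtain'] (min_width=16, slack=0)
Line 3: ['leaf', 'at', 'diamond'] (min_width=15, slack=1)
Line 4: ['early', 'absolute'] (min_width=14, slack=2)
Line 5: ['we', 'we', 'cherry'] (min_width=12, slack=4)
Line 6: ['happy', 'music', 'walk'] (min_width=16, slack=0)
Line 7: ['is', 'walk', 'black'] (min_width=13, slack=3)
Line 8: ['kitchen'] (min_width=7, slack=9)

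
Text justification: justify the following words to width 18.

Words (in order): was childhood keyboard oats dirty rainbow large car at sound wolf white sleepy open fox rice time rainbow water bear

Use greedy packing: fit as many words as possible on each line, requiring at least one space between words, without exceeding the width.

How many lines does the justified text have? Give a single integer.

Line 1: ['was', 'childhood'] (min_width=13, slack=5)
Line 2: ['keyboard', 'oats'] (min_width=13, slack=5)
Line 3: ['dirty', 'rainbow'] (min_width=13, slack=5)
Line 4: ['large', 'car', 'at', 'sound'] (min_width=18, slack=0)
Line 5: ['wolf', 'white', 'sleepy'] (min_width=17, slack=1)
Line 6: ['open', 'fox', 'rice', 'time'] (min_width=18, slack=0)
Line 7: ['rainbow', 'water', 'bear'] (min_width=18, slack=0)
Total lines: 7

Answer: 7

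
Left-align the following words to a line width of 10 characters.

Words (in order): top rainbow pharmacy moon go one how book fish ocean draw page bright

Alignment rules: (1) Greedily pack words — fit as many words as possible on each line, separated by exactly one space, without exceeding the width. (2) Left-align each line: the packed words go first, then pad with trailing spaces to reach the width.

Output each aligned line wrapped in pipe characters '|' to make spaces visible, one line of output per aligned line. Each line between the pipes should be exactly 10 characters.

Line 1: ['top'] (min_width=3, slack=7)
Line 2: ['rainbow'] (min_width=7, slack=3)
Line 3: ['pharmacy'] (min_width=8, slack=2)
Line 4: ['moon', 'go'] (min_width=7, slack=3)
Line 5: ['one', 'how'] (min_width=7, slack=3)
Line 6: ['book', 'fish'] (min_width=9, slack=1)
Line 7: ['ocean', 'draw'] (min_width=10, slack=0)
Line 8: ['page'] (min_width=4, slack=6)
Line 9: ['bright'] (min_width=6, slack=4)

Answer: |top       |
|rainbow   |
|pharmacy  |
|moon go   |
|one how   |
|book fish |
|ocean draw|
|page      |
|bright    |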